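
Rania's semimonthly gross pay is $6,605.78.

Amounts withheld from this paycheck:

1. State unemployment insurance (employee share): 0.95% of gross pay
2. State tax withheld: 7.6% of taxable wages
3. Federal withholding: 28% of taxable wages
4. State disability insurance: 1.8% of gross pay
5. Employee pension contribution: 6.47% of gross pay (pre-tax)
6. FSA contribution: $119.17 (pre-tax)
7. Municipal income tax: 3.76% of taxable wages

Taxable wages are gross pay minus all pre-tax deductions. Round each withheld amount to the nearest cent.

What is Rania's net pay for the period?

$3,492.66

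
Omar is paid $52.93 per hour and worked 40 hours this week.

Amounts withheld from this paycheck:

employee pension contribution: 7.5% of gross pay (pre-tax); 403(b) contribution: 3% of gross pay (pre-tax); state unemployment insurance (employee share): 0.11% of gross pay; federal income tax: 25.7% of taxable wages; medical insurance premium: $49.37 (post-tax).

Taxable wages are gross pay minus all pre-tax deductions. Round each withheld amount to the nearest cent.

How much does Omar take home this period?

$1,356.20

Gross pay: 40 × $52.93 = $2,117.20
Employee pension contribution: $2,117.20 × 0.075 = $158.79
403(b) contribution: $2,117.20 × 0.03 = $63.52
Pre-tax total = $158.79 + $63.52 = $222.31
Taxable wages = $2,117.20 − $222.31 = $1,894.89
Federal income tax: $1,894.89 × 0.257 = $486.99
State unemployment insurance (employee share): $2,117.20 × 0.0011 = $2.33
Medical insurance premium: $49.37
Total deductions = $158.79 + $63.52 + $486.99 + $2.33 + $49.37 = $761.00
Net pay = $2,117.20 − $761.00 = $1,356.20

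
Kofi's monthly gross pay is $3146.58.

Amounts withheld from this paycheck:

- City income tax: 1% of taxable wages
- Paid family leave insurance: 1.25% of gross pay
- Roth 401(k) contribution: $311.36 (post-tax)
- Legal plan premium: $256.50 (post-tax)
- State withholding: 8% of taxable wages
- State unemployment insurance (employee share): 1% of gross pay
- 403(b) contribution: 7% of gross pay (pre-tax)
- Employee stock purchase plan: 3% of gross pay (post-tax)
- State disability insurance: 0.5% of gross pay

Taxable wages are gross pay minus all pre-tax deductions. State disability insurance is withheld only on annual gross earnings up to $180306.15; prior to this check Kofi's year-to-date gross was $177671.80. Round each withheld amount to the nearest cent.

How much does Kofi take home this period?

$1916.72

403(b) contribution: $3146.58 × 0.07 = $220.26
Taxable wages = $3146.58 − $220.26 = $2926.32
State withholding: $2926.32 × 0.08 = $234.11
City income tax: $2926.32 × 0.01 = $29.26
State disability insurance: only $180306.15 − $177671.80 = $2634.35 of this check is subject → $2634.35 × 0.005 = $13.17
Paid family leave insurance: $3146.58 × 0.0125 = $39.33
State unemployment insurance (employee share): $3146.58 × 0.01 = $31.47
Employee stock purchase plan: $3146.58 × 0.03 = $94.40
Roth 401(k) contribution: $311.36
Legal plan premium: $256.50
Total deductions = $220.26 + $234.11 + $29.26 + $13.17 + $39.33 + $31.47 + $94.40 + $311.36 + $256.50 = $1229.86
Net pay = $3146.58 − $1229.86 = $1916.72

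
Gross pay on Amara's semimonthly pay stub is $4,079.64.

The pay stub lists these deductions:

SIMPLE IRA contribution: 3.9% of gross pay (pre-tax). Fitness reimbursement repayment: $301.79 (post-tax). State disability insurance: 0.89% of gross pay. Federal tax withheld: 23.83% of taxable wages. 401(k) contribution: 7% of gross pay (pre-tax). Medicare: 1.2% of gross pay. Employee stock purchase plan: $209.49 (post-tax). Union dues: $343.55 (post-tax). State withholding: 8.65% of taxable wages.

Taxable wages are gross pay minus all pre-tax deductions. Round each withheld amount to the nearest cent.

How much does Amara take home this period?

$1,514.23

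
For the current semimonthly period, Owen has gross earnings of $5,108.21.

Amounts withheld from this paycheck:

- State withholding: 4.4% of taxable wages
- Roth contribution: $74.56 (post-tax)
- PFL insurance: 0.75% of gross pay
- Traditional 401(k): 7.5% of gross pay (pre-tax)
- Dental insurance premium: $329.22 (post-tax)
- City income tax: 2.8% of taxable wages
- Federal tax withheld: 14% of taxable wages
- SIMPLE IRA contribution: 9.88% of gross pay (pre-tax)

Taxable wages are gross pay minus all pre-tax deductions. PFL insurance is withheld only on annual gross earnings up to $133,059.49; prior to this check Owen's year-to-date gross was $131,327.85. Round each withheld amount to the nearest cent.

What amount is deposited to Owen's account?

$2,908.90

SIMPLE IRA contribution: $5,108.21 × 0.0988 = $504.69
Traditional 401(k): $5,108.21 × 0.075 = $383.12
Pre-tax total = $504.69 + $383.12 = $887.81
Taxable wages = $5,108.21 − $887.81 = $4,220.40
City income tax: $4,220.40 × 0.028 = $118.17
State withholding: $4,220.40 × 0.044 = $185.70
Federal tax withheld: $4,220.40 × 0.14 = $590.86
PFL insurance: only $133,059.49 − $131,327.85 = $1,731.64 of this check is subject → $1,731.64 × 0.0075 = $12.99
Dental insurance premium: $329.22
Roth contribution: $74.56
Total deductions = $504.69 + $383.12 + $118.17 + $185.70 + $590.86 + $12.99 + $329.22 + $74.56 = $2,199.31
Net pay = $5,108.21 − $2,199.31 = $2,908.90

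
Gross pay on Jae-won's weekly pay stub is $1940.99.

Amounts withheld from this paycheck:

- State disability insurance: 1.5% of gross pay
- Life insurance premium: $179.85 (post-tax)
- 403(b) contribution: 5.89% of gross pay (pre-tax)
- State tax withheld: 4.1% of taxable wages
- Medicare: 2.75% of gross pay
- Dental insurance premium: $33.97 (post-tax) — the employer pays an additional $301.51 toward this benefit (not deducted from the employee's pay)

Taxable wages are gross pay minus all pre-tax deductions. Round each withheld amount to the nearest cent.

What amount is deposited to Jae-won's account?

$1455.47

403(b) contribution: $1940.99 × 0.0589 = $114.32
Taxable wages = $1940.99 − $114.32 = $1826.67
State tax withheld: $1826.67 × 0.041 = $74.89
Medicare: $1940.99 × 0.0275 = $53.38
State disability insurance: $1940.99 × 0.015 = $29.11
Life insurance premium: $179.85
Dental insurance premium: $33.97
(Employer's $301.51 toward dental insurance premium is not withheld from the employee.)
Total deductions = $114.32 + $74.89 + $53.38 + $29.11 + $179.85 + $33.97 = $485.52
Net pay = $1940.99 − $485.52 = $1455.47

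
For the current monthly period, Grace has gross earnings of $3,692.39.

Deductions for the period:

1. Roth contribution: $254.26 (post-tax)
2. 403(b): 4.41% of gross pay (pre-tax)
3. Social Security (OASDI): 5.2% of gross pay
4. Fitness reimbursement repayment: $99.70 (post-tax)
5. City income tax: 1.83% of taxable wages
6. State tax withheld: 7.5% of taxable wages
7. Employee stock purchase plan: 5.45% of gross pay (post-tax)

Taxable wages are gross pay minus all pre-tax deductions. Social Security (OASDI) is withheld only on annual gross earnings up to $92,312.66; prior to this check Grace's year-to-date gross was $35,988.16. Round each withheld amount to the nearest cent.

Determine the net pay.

403(b): $3,692.39 × 0.0441 = $162.83
Taxable wages = $3,692.39 − $162.83 = $3,529.56
State tax withheld: $3,529.56 × 0.075 = $264.72
City income tax: $3,529.56 × 0.0183 = $64.59
Social Security (OASDI): cap not yet reached, full $3,692.39 is subject → $3,692.39 × 0.052 = $192.00
Employee stock purchase plan: $3,692.39 × 0.0545 = $201.24
Fitness reimbursement repayment: $99.70
Roth contribution: $254.26
Total deductions = $162.83 + $264.72 + $64.59 + $192.00 + $201.24 + $99.70 + $254.26 = $1,239.34
Net pay = $3,692.39 − $1,239.34 = $2,453.05

$2,453.05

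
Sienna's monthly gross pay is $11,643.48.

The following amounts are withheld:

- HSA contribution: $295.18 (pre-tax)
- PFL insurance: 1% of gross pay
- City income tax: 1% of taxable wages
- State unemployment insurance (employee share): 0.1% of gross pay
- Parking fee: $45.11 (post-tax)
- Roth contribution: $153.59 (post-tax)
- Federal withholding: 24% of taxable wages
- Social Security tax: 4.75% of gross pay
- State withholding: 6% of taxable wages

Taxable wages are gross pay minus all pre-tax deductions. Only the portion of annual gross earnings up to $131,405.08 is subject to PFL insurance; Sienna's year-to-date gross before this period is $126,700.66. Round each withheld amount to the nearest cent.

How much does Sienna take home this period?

HSA contribution: $295.18
Taxable wages = $11,643.48 − $295.18 = $11,348.30
City income tax: $11,348.30 × 0.01 = $113.48
State withholding: $11,348.30 × 0.06 = $680.90
Federal withholding: $11,348.30 × 0.24 = $2,723.59
PFL insurance: only $131,405.08 − $126,700.66 = $4,704.42 of this check is subject → $4,704.42 × 0.01 = $47.04
Social Security tax: $11,643.48 × 0.0475 = $553.07
State unemployment insurance (employee share): $11,643.48 × 0.001 = $11.64
Roth contribution: $153.59
Parking fee: $45.11
Total deductions = $295.18 + $113.48 + $680.90 + $2,723.59 + $47.04 + $553.07 + $11.64 + $153.59 + $45.11 = $4,623.60
Net pay = $11,643.48 − $4,623.60 = $7,019.88

$7,019.88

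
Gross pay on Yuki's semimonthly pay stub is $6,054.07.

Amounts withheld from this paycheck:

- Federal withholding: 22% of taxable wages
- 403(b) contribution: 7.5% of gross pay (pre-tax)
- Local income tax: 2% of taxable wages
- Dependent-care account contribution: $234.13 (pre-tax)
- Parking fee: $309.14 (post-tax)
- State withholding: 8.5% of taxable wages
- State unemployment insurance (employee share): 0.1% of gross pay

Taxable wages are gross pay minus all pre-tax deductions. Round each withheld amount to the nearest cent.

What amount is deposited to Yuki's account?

$3,306.78

403(b) contribution: $6,054.07 × 0.075 = $454.06
Dependent-care account contribution: $234.13
Pre-tax total = $454.06 + $234.13 = $688.19
Taxable wages = $6,054.07 − $688.19 = $5,365.88
Local income tax: $5,365.88 × 0.02 = $107.32
State withholding: $5,365.88 × 0.085 = $456.10
Federal withholding: $5,365.88 × 0.22 = $1,180.49
State unemployment insurance (employee share): $6,054.07 × 0.001 = $6.05
Parking fee: $309.14
Total deductions = $454.06 + $234.13 + $107.32 + $456.10 + $1,180.49 + $6.05 + $309.14 = $2,747.29
Net pay = $6,054.07 − $2,747.29 = $3,306.78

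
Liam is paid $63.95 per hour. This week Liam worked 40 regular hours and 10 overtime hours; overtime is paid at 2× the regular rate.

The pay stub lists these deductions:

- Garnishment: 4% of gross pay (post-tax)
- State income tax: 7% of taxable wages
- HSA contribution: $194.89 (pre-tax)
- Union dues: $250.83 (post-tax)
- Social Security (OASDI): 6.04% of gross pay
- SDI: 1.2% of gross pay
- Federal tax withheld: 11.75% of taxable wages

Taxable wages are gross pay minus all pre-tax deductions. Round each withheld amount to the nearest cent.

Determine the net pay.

Regular pay: 40 × $63.95 = $2558.00
Overtime pay: 10 × $63.95 × 2 = $1279.00
Gross pay = $2558.00 + $1279.00 = $3837.00
HSA contribution: $194.89
Taxable wages = $3837.00 − $194.89 = $3642.11
Federal tax withheld: $3642.11 × 0.1175 = $427.95
State income tax: $3642.11 × 0.07 = $254.95
SDI: $3837.00 × 0.012 = $46.04
Social Security (OASDI): $3837.00 × 0.0604 = $231.75
Union dues: $250.83
Garnishment: $3837.00 × 0.04 = $153.48
Total deductions = $194.89 + $427.95 + $254.95 + $46.04 + $231.75 + $250.83 + $153.48 = $1559.89
Net pay = $3837.00 − $1559.89 = $2277.11

$2277.11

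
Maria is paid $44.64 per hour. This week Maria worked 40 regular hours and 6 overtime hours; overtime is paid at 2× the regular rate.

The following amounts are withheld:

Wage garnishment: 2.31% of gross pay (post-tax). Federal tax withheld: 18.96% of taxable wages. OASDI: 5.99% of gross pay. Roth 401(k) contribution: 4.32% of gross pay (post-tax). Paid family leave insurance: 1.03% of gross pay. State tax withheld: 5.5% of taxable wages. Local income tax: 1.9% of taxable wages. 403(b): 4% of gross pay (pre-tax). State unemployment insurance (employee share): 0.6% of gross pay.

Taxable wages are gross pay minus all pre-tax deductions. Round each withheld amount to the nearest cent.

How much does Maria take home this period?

Regular pay: 40 × $44.64 = $1,785.60
Overtime pay: 6 × $44.64 × 2 = $535.68
Gross pay = $1,785.60 + $535.68 = $2,321.28
403(b): $2,321.28 × 0.04 = $92.85
Taxable wages = $2,321.28 − $92.85 = $2,228.43
Federal tax withheld: $2,228.43 × 0.1896 = $422.51
Local income tax: $2,228.43 × 0.019 = $42.34
State tax withheld: $2,228.43 × 0.055 = $122.56
State unemployment insurance (employee share): $2,321.28 × 0.006 = $13.93
Paid family leave insurance: $2,321.28 × 0.0103 = $23.91
OASDI: $2,321.28 × 0.0599 = $139.04
Wage garnishment: $2,321.28 × 0.0231 = $53.62
Roth 401(k) contribution: $2,321.28 × 0.0432 = $100.28
Total deductions = $92.85 + $422.51 + $42.34 + $122.56 + $13.93 + $23.91 + $139.04 + $53.62 + $100.28 = $1,011.04
Net pay = $2,321.28 − $1,011.04 = $1,310.24

$1,310.24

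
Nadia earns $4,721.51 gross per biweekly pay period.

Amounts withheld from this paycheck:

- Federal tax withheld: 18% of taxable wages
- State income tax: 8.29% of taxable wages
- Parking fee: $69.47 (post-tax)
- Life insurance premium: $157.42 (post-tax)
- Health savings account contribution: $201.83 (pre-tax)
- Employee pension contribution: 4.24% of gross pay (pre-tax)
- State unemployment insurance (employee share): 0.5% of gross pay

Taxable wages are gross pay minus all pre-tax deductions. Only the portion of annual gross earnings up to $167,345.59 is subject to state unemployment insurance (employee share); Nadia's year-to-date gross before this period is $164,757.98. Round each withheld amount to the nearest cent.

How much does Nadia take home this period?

$2,944.06

Health savings account contribution: $201.83
Employee pension contribution: $4,721.51 × 0.0424 = $200.19
Pre-tax total = $201.83 + $200.19 = $402.02
Taxable wages = $4,721.51 − $402.02 = $4,319.49
State income tax: $4,319.49 × 0.0829 = $358.09
Federal tax withheld: $4,319.49 × 0.18 = $777.51
State unemployment insurance (employee share): only $167,345.59 − $164,757.98 = $2,587.61 of this check is subject → $2,587.61 × 0.005 = $12.94
Life insurance premium: $157.42
Parking fee: $69.47
Total deductions = $201.83 + $200.19 + $358.09 + $777.51 + $12.94 + $157.42 + $69.47 = $1,777.45
Net pay = $4,721.51 − $1,777.45 = $2,944.06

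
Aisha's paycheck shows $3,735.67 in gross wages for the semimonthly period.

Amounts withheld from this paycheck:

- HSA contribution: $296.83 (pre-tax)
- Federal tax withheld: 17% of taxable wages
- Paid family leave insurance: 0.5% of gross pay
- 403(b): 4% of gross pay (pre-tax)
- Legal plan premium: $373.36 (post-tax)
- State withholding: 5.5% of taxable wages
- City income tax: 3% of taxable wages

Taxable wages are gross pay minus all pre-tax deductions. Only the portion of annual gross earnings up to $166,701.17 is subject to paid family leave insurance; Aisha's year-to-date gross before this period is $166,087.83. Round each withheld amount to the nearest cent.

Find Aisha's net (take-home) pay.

HSA contribution: $296.83
403(b): $3,735.67 × 0.04 = $149.43
Pre-tax total = $296.83 + $149.43 = $446.26
Taxable wages = $3,735.67 − $446.26 = $3,289.41
State withholding: $3,289.41 × 0.055 = $180.92
City income tax: $3,289.41 × 0.03 = $98.68
Federal tax withheld: $3,289.41 × 0.17 = $559.20
Paid family leave insurance: only $166,701.17 − $166,087.83 = $613.34 of this check is subject → $613.34 × 0.005 = $3.07
Legal plan premium: $373.36
Total deductions = $296.83 + $149.43 + $180.92 + $98.68 + $559.20 + $3.07 + $373.36 = $1,661.49
Net pay = $3,735.67 − $1,661.49 = $2,074.18

$2,074.18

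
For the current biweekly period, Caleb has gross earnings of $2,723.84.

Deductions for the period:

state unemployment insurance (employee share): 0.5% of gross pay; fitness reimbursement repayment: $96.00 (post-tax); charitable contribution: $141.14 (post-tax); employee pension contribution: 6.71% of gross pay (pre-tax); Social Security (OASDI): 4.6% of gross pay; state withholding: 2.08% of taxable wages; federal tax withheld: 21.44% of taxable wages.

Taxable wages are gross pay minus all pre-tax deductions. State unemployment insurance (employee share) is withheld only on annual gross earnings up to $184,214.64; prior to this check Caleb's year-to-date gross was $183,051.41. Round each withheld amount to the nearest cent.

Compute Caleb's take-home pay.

$1,575.15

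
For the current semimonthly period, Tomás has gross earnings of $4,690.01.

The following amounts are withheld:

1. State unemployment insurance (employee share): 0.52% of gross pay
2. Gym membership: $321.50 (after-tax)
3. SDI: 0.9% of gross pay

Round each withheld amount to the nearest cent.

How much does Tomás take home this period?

$4,301.91

State unemployment insurance (employee share): $4,690.01 × 0.0052 = $24.39
SDI: $4,690.01 × 0.009 = $42.21
Gym membership: $321.50
Total deductions = $24.39 + $42.21 + $321.50 = $388.10
Net pay = $4,690.01 − $388.10 = $4,301.91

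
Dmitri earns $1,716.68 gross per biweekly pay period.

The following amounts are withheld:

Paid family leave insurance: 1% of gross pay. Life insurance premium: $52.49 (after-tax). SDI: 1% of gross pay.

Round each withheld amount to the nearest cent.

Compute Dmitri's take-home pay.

SDI: $1,716.68 × 0.01 = $17.17
Paid family leave insurance: $1,716.68 × 0.01 = $17.17
Life insurance premium: $52.49
Total deductions = $17.17 + $17.17 + $52.49 = $86.83
Net pay = $1,716.68 − $86.83 = $1,629.85

$1,629.85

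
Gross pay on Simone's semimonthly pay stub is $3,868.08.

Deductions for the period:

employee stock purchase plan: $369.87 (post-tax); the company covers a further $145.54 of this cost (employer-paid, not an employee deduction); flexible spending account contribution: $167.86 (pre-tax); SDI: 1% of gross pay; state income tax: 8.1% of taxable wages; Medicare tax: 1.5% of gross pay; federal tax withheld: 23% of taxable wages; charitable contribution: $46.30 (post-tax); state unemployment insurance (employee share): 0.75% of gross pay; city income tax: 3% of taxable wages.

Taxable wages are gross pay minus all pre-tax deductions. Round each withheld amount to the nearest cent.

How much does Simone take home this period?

$1,896.56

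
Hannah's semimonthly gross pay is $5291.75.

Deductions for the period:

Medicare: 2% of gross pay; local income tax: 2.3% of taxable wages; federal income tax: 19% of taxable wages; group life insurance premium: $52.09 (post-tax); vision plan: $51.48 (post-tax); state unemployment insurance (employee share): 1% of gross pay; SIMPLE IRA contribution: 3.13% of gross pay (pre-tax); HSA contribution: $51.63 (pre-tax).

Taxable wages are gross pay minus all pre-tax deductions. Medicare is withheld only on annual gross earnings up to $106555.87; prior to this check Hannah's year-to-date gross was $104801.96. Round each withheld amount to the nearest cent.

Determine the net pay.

HSA contribution: $51.63
SIMPLE IRA contribution: $5291.75 × 0.0313 = $165.63
Pre-tax total = $51.63 + $165.63 = $217.26
Taxable wages = $5291.75 − $217.26 = $5074.49
Federal income tax: $5074.49 × 0.19 = $964.15
Local income tax: $5074.49 × 0.023 = $116.71
State unemployment insurance (employee share): $5291.75 × 0.01 = $52.92
Medicare: only $106555.87 − $104801.96 = $1753.91 of this check is subject → $1753.91 × 0.02 = $35.08
Group life insurance premium: $52.09
Vision plan: $51.48
Total deductions = $51.63 + $165.63 + $964.15 + $116.71 + $52.92 + $35.08 + $52.09 + $51.48 = $1489.69
Net pay = $5291.75 − $1489.69 = $3802.06

$3802.06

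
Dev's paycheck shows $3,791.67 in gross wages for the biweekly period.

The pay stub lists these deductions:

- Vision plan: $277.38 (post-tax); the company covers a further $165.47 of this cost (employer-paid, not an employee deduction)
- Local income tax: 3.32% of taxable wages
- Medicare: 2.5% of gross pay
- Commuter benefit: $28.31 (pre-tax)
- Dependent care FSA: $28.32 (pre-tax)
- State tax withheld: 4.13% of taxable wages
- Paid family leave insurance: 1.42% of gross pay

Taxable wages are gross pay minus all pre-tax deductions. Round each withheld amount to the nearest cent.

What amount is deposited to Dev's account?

Dependent care FSA: $28.32
Commuter benefit: $28.31
Pre-tax total = $28.32 + $28.31 = $56.63
Taxable wages = $3,791.67 − $56.63 = $3,735.04
State tax withheld: $3,735.04 × 0.0413 = $154.26
Local income tax: $3,735.04 × 0.0332 = $124.00
Medicare: $3,791.67 × 0.025 = $94.79
Paid family leave insurance: $3,791.67 × 0.0142 = $53.84
Vision plan: $277.38
(Employer's $165.47 toward vision plan is not withheld from the employee.)
Total deductions = $28.32 + $28.31 + $154.26 + $124.00 + $94.79 + $53.84 + $277.38 = $760.90
Net pay = $3,791.67 − $760.90 = $3,030.77

$3,030.77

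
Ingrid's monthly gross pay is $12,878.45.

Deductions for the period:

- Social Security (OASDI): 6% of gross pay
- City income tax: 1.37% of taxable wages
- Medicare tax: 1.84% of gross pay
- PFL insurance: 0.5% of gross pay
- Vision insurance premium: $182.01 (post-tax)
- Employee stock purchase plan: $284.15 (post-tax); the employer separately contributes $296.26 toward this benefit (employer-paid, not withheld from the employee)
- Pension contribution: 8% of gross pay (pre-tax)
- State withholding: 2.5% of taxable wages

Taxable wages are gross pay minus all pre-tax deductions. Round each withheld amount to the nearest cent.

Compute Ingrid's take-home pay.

$9,849.43

Pension contribution: $12,878.45 × 0.08 = $1,030.28
Taxable wages = $12,878.45 − $1,030.28 = $11,848.17
State withholding: $11,848.17 × 0.025 = $296.20
City income tax: $11,848.17 × 0.0137 = $162.32
Social Security (OASDI): $12,878.45 × 0.06 = $772.71
PFL insurance: $12,878.45 × 0.005 = $64.39
Medicare tax: $12,878.45 × 0.0184 = $236.96
Vision insurance premium: $182.01
Employee stock purchase plan: $284.15
(Employer's $296.26 toward employee stock purchase plan is not withheld from the employee.)
Total deductions = $1,030.28 + $296.20 + $162.32 + $772.71 + $64.39 + $236.96 + $182.01 + $284.15 = $3,029.02
Net pay = $12,878.45 − $3,029.02 = $9,849.43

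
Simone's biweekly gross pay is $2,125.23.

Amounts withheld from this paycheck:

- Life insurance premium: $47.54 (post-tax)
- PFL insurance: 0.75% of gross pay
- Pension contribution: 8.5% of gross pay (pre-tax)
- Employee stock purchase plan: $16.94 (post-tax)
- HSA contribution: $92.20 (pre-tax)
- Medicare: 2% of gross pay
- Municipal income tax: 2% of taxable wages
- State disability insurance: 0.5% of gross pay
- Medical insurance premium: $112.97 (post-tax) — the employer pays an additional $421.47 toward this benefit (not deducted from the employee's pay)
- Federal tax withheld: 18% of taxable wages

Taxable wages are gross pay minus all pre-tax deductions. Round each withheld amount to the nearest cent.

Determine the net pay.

HSA contribution: $92.20
Pension contribution: $2,125.23 × 0.085 = $180.64
Pre-tax total = $92.20 + $180.64 = $272.84
Taxable wages = $2,125.23 − $272.84 = $1,852.39
Municipal income tax: $1,852.39 × 0.02 = $37.05
Federal tax withheld: $1,852.39 × 0.18 = $333.43
PFL insurance: $2,125.23 × 0.0075 = $15.94
State disability insurance: $2,125.23 × 0.005 = $10.63
Medicare: $2,125.23 × 0.02 = $42.50
Medical insurance premium: $112.97
Life insurance premium: $47.54
Employee stock purchase plan: $16.94
(Employer's $421.47 toward medical insurance premium is not withheld from the employee.)
Total deductions = $92.20 + $180.64 + $37.05 + $333.43 + $15.94 + $10.63 + $42.50 + $112.97 + $47.54 + $16.94 = $889.84
Net pay = $2,125.23 − $889.84 = $1,235.39

$1,235.39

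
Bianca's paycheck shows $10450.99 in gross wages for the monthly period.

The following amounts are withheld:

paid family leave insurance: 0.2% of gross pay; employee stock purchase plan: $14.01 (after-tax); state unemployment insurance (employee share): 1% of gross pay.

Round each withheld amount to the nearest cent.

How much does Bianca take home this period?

State unemployment insurance (employee share): $10450.99 × 0.01 = $104.51
Paid family leave insurance: $10450.99 × 0.002 = $20.90
Employee stock purchase plan: $14.01
Total deductions = $104.51 + $20.90 + $14.01 = $139.42
Net pay = $10450.99 − $139.42 = $10311.57

$10311.57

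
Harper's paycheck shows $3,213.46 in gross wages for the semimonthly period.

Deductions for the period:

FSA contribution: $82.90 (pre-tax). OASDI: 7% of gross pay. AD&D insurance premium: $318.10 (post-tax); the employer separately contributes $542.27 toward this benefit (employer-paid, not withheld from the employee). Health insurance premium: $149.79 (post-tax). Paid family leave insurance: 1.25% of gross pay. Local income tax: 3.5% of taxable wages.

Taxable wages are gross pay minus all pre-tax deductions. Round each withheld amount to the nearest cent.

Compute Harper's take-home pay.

FSA contribution: $82.90
Taxable wages = $3,213.46 − $82.90 = $3,130.56
Local income tax: $3,130.56 × 0.035 = $109.57
OASDI: $3,213.46 × 0.07 = $224.94
Paid family leave insurance: $3,213.46 × 0.0125 = $40.17
AD&D insurance premium: $318.10
Health insurance premium: $149.79
(Employer's $542.27 toward AD&D insurance premium is not withheld from the employee.)
Total deductions = $82.90 + $109.57 + $224.94 + $40.17 + $318.10 + $149.79 = $925.47
Net pay = $3,213.46 − $925.47 = $2,287.99

$2,287.99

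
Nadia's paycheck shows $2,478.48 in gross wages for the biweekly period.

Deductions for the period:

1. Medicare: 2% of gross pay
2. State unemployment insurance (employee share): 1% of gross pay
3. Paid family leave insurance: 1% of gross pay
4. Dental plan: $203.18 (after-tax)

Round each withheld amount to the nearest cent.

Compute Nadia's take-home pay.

$2,176.17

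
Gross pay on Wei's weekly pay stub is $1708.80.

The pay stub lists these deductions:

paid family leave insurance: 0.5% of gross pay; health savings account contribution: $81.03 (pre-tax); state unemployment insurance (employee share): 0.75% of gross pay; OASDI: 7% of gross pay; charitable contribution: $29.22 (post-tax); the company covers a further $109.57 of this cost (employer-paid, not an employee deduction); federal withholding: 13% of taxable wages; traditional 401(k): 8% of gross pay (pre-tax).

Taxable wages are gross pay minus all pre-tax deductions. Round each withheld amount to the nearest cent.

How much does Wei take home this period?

Health savings account contribution: $81.03
Traditional 401(k): $1708.80 × 0.08 = $136.70
Pre-tax total = $81.03 + $136.70 = $217.73
Taxable wages = $1708.80 − $217.73 = $1491.07
Federal withholding: $1491.07 × 0.13 = $193.84
Paid family leave insurance: $1708.80 × 0.005 = $8.54
OASDI: $1708.80 × 0.07 = $119.62
State unemployment insurance (employee share): $1708.80 × 0.0075 = $12.82
Charitable contribution: $29.22
(Employer's $109.57 toward charitable contribution is not withheld from the employee.)
Total deductions = $81.03 + $136.70 + $193.84 + $8.54 + $119.62 + $12.82 + $29.22 = $581.77
Net pay = $1708.80 − $581.77 = $1127.03

$1127.03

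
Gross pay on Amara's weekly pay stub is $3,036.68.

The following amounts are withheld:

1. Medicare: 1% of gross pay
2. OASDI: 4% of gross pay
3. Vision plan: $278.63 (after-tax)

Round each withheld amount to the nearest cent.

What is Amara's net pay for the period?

OASDI: $3,036.68 × 0.04 = $121.47
Medicare: $3,036.68 × 0.01 = $30.37
Vision plan: $278.63
Total deductions = $121.47 + $30.37 + $278.63 = $430.47
Net pay = $3,036.68 − $430.47 = $2,606.21

$2,606.21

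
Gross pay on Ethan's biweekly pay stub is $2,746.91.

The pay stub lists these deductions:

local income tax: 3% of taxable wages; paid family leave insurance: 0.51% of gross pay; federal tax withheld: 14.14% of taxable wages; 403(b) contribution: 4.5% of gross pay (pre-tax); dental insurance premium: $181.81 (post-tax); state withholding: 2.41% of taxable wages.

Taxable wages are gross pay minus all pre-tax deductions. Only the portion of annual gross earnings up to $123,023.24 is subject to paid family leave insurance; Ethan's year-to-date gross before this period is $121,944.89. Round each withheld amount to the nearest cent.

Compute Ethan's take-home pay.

403(b) contribution: $2,746.91 × 0.045 = $123.61
Taxable wages = $2,746.91 − $123.61 = $2,623.30
Federal tax withheld: $2,623.30 × 0.1414 = $370.93
State withholding: $2,623.30 × 0.0241 = $63.22
Local income tax: $2,623.30 × 0.03 = $78.70
Paid family leave insurance: only $123,023.24 − $121,944.89 = $1,078.35 of this check is subject → $1,078.35 × 0.0051 = $5.50
Dental insurance premium: $181.81
Total deductions = $123.61 + $370.93 + $63.22 + $78.70 + $5.50 + $181.81 = $823.77
Net pay = $2,746.91 − $823.77 = $1,923.14

$1,923.14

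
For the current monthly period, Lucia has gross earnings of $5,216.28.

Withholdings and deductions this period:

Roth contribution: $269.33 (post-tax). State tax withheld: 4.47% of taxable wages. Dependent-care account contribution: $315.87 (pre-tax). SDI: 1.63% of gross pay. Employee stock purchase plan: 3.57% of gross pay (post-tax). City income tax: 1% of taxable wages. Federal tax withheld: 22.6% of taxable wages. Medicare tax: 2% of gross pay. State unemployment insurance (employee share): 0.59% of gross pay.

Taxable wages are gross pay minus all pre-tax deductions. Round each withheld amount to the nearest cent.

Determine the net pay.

$2,849.18

Dependent-care account contribution: $315.87
Taxable wages = $5,216.28 − $315.87 = $4,900.41
Federal tax withheld: $4,900.41 × 0.226 = $1,107.49
State tax withheld: $4,900.41 × 0.0447 = $219.05
City income tax: $4,900.41 × 0.01 = $49.00
SDI: $5,216.28 × 0.0163 = $85.03
State unemployment insurance (employee share): $5,216.28 × 0.0059 = $30.78
Medicare tax: $5,216.28 × 0.02 = $104.33
Roth contribution: $269.33
Employee stock purchase plan: $5,216.28 × 0.0357 = $186.22
Total deductions = $315.87 + $1,107.49 + $219.05 + $49.00 + $85.03 + $30.78 + $104.33 + $269.33 + $186.22 = $2,367.10
Net pay = $5,216.28 − $2,367.10 = $2,849.18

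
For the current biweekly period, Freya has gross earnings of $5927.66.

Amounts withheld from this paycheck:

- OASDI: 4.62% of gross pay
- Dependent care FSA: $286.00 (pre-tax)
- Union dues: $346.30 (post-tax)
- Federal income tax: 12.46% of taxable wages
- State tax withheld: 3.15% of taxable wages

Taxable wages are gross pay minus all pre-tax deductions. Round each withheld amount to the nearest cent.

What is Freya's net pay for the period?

$4140.84

Dependent care FSA: $286.00
Taxable wages = $5927.66 − $286.00 = $5641.66
State tax withheld: $5641.66 × 0.0315 = $177.71
Federal income tax: $5641.66 × 0.1246 = $702.95
OASDI: $5927.66 × 0.0462 = $273.86
Union dues: $346.30
Total deductions = $286.00 + $177.71 + $702.95 + $273.86 + $346.30 = $1786.82
Net pay = $5927.66 − $1786.82 = $4140.84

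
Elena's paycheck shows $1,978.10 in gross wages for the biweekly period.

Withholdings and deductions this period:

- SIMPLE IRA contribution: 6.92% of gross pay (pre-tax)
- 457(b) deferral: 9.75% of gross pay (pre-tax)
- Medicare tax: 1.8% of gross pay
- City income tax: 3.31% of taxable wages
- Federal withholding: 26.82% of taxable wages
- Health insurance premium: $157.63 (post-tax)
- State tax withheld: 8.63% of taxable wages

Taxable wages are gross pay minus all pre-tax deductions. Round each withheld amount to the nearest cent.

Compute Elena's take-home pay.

457(b) deferral: $1,978.10 × 0.0975 = $192.86
SIMPLE IRA contribution: $1,978.10 × 0.0692 = $136.88
Pre-tax total = $192.86 + $136.88 = $329.74
Taxable wages = $1,978.10 − $329.74 = $1,648.36
State tax withheld: $1,648.36 × 0.0863 = $142.25
City income tax: $1,648.36 × 0.0331 = $54.56
Federal withholding: $1,648.36 × 0.2682 = $442.09
Medicare tax: $1,978.10 × 0.018 = $35.61
Health insurance premium: $157.63
Total deductions = $192.86 + $136.88 + $142.25 + $54.56 + $442.09 + $35.61 + $157.63 = $1,161.88
Net pay = $1,978.10 − $1,161.88 = $816.22

$816.22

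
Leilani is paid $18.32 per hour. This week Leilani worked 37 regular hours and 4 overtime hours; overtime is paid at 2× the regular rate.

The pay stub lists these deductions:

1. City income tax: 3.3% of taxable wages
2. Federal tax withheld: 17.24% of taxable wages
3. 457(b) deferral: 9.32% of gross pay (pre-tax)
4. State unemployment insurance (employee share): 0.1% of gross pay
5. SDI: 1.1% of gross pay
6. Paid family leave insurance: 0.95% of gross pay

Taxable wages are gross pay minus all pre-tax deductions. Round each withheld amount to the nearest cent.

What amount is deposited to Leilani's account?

$576.30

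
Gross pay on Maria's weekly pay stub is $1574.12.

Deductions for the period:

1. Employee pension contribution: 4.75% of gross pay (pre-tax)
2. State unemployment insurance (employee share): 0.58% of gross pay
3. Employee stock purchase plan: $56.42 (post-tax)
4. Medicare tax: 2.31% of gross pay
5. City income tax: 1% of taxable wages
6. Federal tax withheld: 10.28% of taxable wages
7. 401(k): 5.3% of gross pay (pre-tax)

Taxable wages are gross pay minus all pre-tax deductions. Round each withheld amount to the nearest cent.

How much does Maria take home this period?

$1154.29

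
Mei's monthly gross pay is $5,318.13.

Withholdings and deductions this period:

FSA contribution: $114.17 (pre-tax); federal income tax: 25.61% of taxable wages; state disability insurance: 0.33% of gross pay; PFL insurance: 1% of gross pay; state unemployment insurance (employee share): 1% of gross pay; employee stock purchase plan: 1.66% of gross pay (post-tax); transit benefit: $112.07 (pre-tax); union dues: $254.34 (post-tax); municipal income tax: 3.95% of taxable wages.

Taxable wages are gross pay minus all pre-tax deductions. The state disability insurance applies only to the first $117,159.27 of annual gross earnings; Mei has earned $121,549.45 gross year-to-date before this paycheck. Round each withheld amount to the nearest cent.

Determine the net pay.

FSA contribution: $114.17
Transit benefit: $112.07
Pre-tax total = $114.17 + $112.07 = $226.24
Taxable wages = $5,318.13 − $226.24 = $5,091.89
Federal income tax: $5,091.89 × 0.2561 = $1,304.03
Municipal income tax: $5,091.89 × 0.0395 = $201.13
State unemployment insurance (employee share): $5,318.13 × 0.01 = $53.18
PFL insurance: $5,318.13 × 0.01 = $53.18
State disability insurance: annual cap $117,159.27 already reached (YTD $121,549.45), so $0.00
Union dues: $254.34
Employee stock purchase plan: $5,318.13 × 0.0166 = $88.28
Total deductions = $114.17 + $112.07 + $1,304.03 + $201.13 + $53.18 + $53.18 + $0.00 + $254.34 + $88.28 = $2,180.38
Net pay = $5,318.13 − $2,180.38 = $3,137.75

$3,137.75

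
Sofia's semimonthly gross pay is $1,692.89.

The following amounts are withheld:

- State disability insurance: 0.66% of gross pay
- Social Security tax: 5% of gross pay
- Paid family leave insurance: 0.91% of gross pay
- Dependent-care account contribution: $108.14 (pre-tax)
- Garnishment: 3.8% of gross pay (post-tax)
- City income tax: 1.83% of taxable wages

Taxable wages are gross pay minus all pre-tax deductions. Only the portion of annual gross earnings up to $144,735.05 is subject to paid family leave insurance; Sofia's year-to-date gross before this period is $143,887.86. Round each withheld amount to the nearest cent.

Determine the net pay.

$1,387.90

Dependent-care account contribution: $108.14
Taxable wages = $1,692.89 − $108.14 = $1,584.75
City income tax: $1,584.75 × 0.0183 = $29.00
Social Security tax: $1,692.89 × 0.05 = $84.64
State disability insurance: $1,692.89 × 0.0066 = $11.17
Paid family leave insurance: only $144,735.05 − $143,887.86 = $847.19 of this check is subject → $847.19 × 0.0091 = $7.71
Garnishment: $1,692.89 × 0.038 = $64.33
Total deductions = $108.14 + $29.00 + $84.64 + $11.17 + $7.71 + $64.33 = $304.99
Net pay = $1,692.89 − $304.99 = $1,387.90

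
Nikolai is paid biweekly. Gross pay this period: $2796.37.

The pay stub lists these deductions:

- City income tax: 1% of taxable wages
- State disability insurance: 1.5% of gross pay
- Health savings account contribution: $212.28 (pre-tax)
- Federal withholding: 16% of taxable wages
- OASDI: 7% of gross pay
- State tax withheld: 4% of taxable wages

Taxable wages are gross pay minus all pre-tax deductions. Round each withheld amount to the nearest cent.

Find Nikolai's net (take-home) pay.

$1803.74

Health savings account contribution: $212.28
Taxable wages = $2796.37 − $212.28 = $2584.09
Federal withholding: $2584.09 × 0.16 = $413.45
State tax withheld: $2584.09 × 0.04 = $103.36
City income tax: $2584.09 × 0.01 = $25.84
OASDI: $2796.37 × 0.07 = $195.75
State disability insurance: $2796.37 × 0.015 = $41.95
Total deductions = $212.28 + $413.45 + $103.36 + $25.84 + $195.75 + $41.95 = $992.63
Net pay = $2796.37 − $992.63 = $1803.74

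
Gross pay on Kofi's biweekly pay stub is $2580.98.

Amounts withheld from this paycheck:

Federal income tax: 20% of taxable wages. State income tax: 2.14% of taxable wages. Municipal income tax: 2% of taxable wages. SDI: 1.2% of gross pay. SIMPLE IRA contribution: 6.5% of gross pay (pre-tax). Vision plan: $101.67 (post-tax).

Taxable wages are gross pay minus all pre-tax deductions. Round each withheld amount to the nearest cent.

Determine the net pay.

$1698.04

SIMPLE IRA contribution: $2580.98 × 0.065 = $167.76
Taxable wages = $2580.98 − $167.76 = $2413.22
State income tax: $2413.22 × 0.0214 = $51.64
Municipal income tax: $2413.22 × 0.02 = $48.26
Federal income tax: $2413.22 × 0.2 = $482.64
SDI: $2580.98 × 0.012 = $30.97
Vision plan: $101.67
Total deductions = $167.76 + $51.64 + $48.26 + $482.64 + $30.97 + $101.67 = $882.94
Net pay = $2580.98 − $882.94 = $1698.04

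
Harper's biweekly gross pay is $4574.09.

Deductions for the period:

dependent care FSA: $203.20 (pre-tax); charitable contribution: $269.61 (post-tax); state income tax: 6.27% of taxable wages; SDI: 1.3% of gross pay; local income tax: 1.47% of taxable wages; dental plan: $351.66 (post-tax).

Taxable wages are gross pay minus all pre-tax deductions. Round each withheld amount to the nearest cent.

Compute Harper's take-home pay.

Dependent care FSA: $203.20
Taxable wages = $4574.09 − $203.20 = $4370.89
Local income tax: $4370.89 × 0.0147 = $64.25
State income tax: $4370.89 × 0.0627 = $274.05
SDI: $4574.09 × 0.013 = $59.46
Dental plan: $351.66
Charitable contribution: $269.61
Total deductions = $203.20 + $64.25 + $274.05 + $59.46 + $351.66 + $269.61 = $1222.23
Net pay = $4574.09 − $1222.23 = $3351.86

$3351.86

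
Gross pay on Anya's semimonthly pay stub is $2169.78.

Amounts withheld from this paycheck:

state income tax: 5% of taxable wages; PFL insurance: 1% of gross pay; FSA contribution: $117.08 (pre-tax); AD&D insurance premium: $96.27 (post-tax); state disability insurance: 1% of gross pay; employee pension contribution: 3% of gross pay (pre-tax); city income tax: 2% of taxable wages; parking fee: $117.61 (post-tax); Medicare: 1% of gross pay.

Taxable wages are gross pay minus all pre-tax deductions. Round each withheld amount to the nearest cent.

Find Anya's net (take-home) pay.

$1569.50

FSA contribution: $117.08
Employee pension contribution: $2169.78 × 0.03 = $65.09
Pre-tax total = $117.08 + $65.09 = $182.17
Taxable wages = $2169.78 − $182.17 = $1987.61
City income tax: $1987.61 × 0.02 = $39.75
State income tax: $1987.61 × 0.05 = $99.38
Medicare: $2169.78 × 0.01 = $21.70
State disability insurance: $2169.78 × 0.01 = $21.70
PFL insurance: $2169.78 × 0.01 = $21.70
AD&D insurance premium: $96.27
Parking fee: $117.61
Total deductions = $117.08 + $65.09 + $39.75 + $99.38 + $21.70 + $21.70 + $21.70 + $96.27 + $117.61 = $600.28
Net pay = $2169.78 − $600.28 = $1569.50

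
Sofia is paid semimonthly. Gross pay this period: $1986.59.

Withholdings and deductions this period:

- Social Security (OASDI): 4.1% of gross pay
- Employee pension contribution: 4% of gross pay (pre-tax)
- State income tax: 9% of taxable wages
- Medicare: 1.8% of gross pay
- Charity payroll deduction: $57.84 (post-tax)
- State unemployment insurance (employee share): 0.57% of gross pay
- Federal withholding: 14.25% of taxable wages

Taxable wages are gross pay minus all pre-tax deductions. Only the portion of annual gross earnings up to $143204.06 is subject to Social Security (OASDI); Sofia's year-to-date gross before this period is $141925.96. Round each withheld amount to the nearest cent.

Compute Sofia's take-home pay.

Employee pension contribution: $1986.59 × 0.04 = $79.46
Taxable wages = $1986.59 − $79.46 = $1907.13
State income tax: $1907.13 × 0.09 = $171.64
Federal withholding: $1907.13 × 0.1425 = $271.77
State unemployment insurance (employee share): $1986.59 × 0.0057 = $11.32
Medicare: $1986.59 × 0.018 = $35.76
Social Security (OASDI): only $143204.06 − $141925.96 = $1278.10 of this check is subject → $1278.10 × 0.041 = $52.40
Charity payroll deduction: $57.84
Total deductions = $79.46 + $171.64 + $271.77 + $11.32 + $35.76 + $52.40 + $57.84 = $680.19
Net pay = $1986.59 − $680.19 = $1306.40

$1306.40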